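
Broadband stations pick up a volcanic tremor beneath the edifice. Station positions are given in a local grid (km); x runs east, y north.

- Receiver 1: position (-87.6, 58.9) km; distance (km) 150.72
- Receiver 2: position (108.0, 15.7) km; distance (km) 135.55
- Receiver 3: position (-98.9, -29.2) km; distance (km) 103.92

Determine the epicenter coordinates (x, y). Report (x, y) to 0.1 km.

Circle about each station: (x + 87.6)² + (y − 58.9)² = 150.72²; (x − 108.0)² + (y − 15.7)² = 135.55²; (x + 98.9)² + (y + 29.2)² = 103.92².
Subtracting pairs of circle equations eliminates x²+y² and gives linear equations (the radical axes):
391.2 x − 86.4 y = 5110.24
-22.6 x − 176.2 y = 11408.03
Solving the 2×2 system: x ≈ -1.2, y ≈ -64.6 km.
Check against Receiver 1 (with the unrounded x, y): √((x + 87.6)²+(y − 58.9)²) = 150.71 ≈ 150.72 km. ✓

(-1.2, -64.6)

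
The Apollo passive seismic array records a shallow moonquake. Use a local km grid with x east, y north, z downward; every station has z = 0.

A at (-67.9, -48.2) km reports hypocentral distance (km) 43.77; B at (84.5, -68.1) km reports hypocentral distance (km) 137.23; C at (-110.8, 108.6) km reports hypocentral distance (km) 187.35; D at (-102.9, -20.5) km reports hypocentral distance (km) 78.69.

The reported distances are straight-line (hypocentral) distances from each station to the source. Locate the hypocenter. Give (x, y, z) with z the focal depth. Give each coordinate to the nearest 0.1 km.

x ≈ -48.0 km, y ≈ -64.3 km, depth ≈ 35.5 km

Each station gives a sphere (x−x_i)² + (y−y_i)² + z² = d_i² (stations at z=0).
Subtracting the A sphere from B and C: z² cancels, leaving linear equations in x and y:
304.8 x − 39.8 y = -12072.05
-85.8 x + 313.6 y = -16047.26
Solving: x ≈ -48.003, y ≈ -64.305 km (keep extra digits for the depth step; rounded: -48.0, -64.3).
Then from the A sphere: z² = 43.77² − (x + 67.9)² − (y + 48.2)² with x = -48.003, y = -64.305, so z ≈ 35.504 ≈ 35.5 km.
Check against D (with the unrounded solution): distance 78.70 ≈ 78.69 km. ✓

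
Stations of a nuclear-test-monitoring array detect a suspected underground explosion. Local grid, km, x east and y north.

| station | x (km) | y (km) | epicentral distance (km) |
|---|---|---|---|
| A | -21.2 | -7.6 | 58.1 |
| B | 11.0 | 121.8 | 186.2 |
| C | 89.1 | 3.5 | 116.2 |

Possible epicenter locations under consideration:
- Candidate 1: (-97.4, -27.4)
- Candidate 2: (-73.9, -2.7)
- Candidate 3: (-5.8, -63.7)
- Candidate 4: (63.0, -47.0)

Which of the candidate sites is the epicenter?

For each candidate, compare |candidate − station| to the reported distance:
Candidate 1: residuals A 20.6, B 1.8, C 72.8 → max 72.8 km
Candidate 2: residuals A 5.2, B 35.5, C 46.9 → max 46.9 km
Candidate 3: residuals A 0.1, B 0.1, C 0.1 → max 0.1 km
Candidate 4: residuals A 34.9, B 9.6, C 59.4 → max 59.4 km
Only Candidate 3 has all residuals ≈ 0.

Candidate 3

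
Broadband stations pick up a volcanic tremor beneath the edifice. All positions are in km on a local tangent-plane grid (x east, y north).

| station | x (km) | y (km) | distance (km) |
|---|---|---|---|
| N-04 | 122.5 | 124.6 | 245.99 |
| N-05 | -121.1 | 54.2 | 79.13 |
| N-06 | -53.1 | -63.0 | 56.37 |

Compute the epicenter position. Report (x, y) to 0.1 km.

Circle about each station: (x − 122.5)² + (y − 124.6)² = 245.99²; (x + 121.1)² + (y − 54.2)² = 79.13²; (x + 53.1)² + (y + 63.0)² = 56.37².
Subtracting pairs of circle equations eliminates x²+y² and gives linear equations (the radical axes):
-487.2 x − 140.8 y = 41320.96
-351.2 x − 375.2 y = 33590.70
Solving the 2×2 system: x ≈ -80.8, y ≈ -13.9 km.

-80.8 km east, -13.9 km north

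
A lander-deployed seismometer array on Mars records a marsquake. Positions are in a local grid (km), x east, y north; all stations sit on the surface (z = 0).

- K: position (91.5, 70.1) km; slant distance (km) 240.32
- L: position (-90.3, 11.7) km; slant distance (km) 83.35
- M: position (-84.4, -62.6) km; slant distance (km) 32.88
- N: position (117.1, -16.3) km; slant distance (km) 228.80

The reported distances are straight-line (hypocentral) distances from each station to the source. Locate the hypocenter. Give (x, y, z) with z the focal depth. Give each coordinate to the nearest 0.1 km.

x ≈ -104.7 km, y ≈ -66.3 km, depth ≈ 25.6 km

Each station gives a sphere (x−x_i)² + (y−y_i)² + z² = d_i² (stations at z=0).
Subtracting the K sphere from L and M: z² cancels, leaving linear equations in x and y:
-363.6 x − 116.8 y = 45811.20
-351.8 x − 265.4 y = 54428.47
Solving: x ≈ -104.695, y ≈ -66.303 km (keep extra digits for the depth step; rounded: -104.7, -66.3).
Then from the K sphere: z² = 240.32² − (x − 91.5)² − (y − 70.1)² with x = -104.695, y = -66.303, so z ≈ 25.602 ≈ 25.6 km.
Check against N (with the unrounded solution): distance 228.80 ≈ 228.80 km. ✓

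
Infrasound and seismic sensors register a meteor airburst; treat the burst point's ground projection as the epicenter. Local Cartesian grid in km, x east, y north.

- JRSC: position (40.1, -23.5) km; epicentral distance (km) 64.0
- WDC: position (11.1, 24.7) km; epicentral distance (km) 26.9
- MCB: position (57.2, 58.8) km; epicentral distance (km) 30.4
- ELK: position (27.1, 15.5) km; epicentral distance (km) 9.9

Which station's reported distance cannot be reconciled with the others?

Solve using three stations at a time. Using JRSC, WDC, MCB (subtract circle equations pairwise → linear system) gives (x, y) ≈ (33.2, 40.1).
Distances from that point to each station vs reported:
  JRSC: calculated 64.0 vs reported 64.0 → residual 0.0 km
  WDC: calculated 26.9 vs reported 26.9 → residual 0.0 km
  MCB: calculated 30.4 vs reported 30.4 → residual 0.0 km
  ELK: calculated 25.4 vs reported 9.9 → residual 15.5 km
JRSC, WDC, MCB are mutually consistent (residuals ≈ 0); ELK is off by 15.5 km.

ELK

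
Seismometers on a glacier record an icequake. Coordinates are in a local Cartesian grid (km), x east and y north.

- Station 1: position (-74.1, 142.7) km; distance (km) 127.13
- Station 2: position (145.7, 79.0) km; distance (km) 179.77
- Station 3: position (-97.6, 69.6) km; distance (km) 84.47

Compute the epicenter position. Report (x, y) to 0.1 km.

(-25.8, 25.1)

Circle about each station: (x + 74.1)² + (y − 142.7)² = 127.13²; (x − 145.7)² + (y − 79.0)² = 179.77²; (x + 97.6)² + (y − 69.6)² = 84.47².
Subtracting the Station 1 equation from the Station 2 and Station 3 equations removes the quadratic terms:
439.6 x − 127.4 y = -14539.83
-47.0 x − 146.2 y = -2457.32
Solving the 2×2 system: x ≈ -25.8, y ≈ 25.1 km.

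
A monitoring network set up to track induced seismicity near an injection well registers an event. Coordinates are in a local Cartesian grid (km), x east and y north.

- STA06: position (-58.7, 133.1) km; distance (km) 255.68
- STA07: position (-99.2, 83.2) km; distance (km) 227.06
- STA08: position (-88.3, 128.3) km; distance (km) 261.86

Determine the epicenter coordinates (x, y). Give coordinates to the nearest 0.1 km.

Circle about each station: (x + 58.7)² + (y − 133.1)² = 255.68²; (x + 99.2)² + (y − 83.2)² = 227.06²; (x + 88.3)² + (y − 128.3)² = 261.86².
Subtracting pairs of circle equations eliminates x²+y² and gives linear equations (the radical axes):
-81.0 x − 99.8 y = 9417.60
-59.2 x − 9.6 y = -101.92
Solving the 2×2 system: x ≈ 19.6, y ≈ -110.3 km.

x ≈ 19.6 km, y ≈ -110.3 km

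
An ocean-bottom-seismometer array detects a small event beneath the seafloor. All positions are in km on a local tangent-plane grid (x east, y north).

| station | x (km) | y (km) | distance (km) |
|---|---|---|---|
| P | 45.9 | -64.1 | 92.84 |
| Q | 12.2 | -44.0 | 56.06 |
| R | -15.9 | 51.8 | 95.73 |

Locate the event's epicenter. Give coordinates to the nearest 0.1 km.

x ≈ -43.7 km, y ≈ -39.8 km

Circle about each station: (x − 45.9)² + (y + 64.1)² = 92.84²; (x − 12.2)² + (y + 44.0)² = 56.06²; (x + 15.9)² + (y − 51.8)² = 95.73².
Subtracting the P equation from the Q and R equations removes the quadratic terms:
-67.4 x + 40.2 y = 1345.76
-123.6 x + 231.8 y = -3824.54
Solving the 2×2 system: x ≈ -43.7, y ≈ -39.8 km.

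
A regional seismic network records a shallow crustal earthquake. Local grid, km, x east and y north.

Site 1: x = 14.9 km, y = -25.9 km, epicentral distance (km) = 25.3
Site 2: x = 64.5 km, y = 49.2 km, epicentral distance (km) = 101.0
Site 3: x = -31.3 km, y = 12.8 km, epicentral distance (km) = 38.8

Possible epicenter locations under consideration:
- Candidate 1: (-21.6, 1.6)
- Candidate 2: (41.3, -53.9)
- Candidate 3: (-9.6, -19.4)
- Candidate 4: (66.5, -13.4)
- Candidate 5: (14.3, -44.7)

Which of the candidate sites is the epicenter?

Candidate 3

For each candidate, compare |candidate − station| to the reported distance:
Candidate 1: residuals Site 1 20.4, Site 2 2.6, Site 3 24.0 → max 24.0 km
Candidate 2: residuals Site 1 13.2, Site 2 4.7, Site 3 59.8 → max 59.8 km
Candidate 3: residuals Site 1 0.0, Site 2 0.0, Site 3 0.0 → max 0.0 km
Candidate 4: residuals Site 1 27.8, Site 2 38.4, Site 3 62.4 → max 62.4 km
Candidate 5: residuals Site 1 6.5, Site 2 5.5, Site 3 34.6 → max 34.6 km
Only Candidate 3 has all residuals ≈ 0.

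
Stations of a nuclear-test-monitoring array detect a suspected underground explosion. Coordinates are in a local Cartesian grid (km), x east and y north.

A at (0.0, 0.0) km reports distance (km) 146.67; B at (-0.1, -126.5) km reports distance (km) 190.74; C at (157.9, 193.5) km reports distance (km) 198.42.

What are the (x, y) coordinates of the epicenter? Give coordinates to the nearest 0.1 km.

Circle about each station: x² + y² = 146.67²; (x + 0.1)² + (y + 126.5)² = 190.74²; (x − 157.9)² + (y − 193.5)² = 198.42².
Subtracting the A equation from the B and C equations removes the quadratic terms:
-0.2 x − 253.0 y = 1132.60
315.8 x + 387.0 y = 44516.25
Solving the 2×2 system: x ≈ 146.6, y ≈ -4.6 km.

(146.6, -4.6)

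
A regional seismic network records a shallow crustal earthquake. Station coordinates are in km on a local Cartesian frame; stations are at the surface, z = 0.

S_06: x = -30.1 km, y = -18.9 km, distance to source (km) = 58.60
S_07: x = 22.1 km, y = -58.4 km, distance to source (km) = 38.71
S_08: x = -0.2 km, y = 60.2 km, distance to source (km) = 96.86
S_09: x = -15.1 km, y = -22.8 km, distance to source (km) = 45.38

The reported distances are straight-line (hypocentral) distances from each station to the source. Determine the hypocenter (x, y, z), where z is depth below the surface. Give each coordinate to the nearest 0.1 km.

Each station gives a sphere (x−x_i)² + (y−y_i)² + z² = d_i² (stations at z=0).
Subtracting the S_06 sphere from S_07 and S_08: z² cancels, leaving linear equations in x and y:
104.4 x − 79.0 y = 4571.25
59.8 x + 158.2 y = -3587.04
Solving: x ≈ 20.706, y ≈ -30.501 km (keep extra digits for the depth step; rounded: 20.7, -30.5).
Then from the S_06 sphere: z² = 58.60² − (x + 30.1)² − (y + 18.9)² with x = 20.706, y = -30.501, so z ≈ 26.798 ≈ 26.8 km.

x ≈ 20.7 km, y ≈ -30.5 km, depth ≈ 26.8 km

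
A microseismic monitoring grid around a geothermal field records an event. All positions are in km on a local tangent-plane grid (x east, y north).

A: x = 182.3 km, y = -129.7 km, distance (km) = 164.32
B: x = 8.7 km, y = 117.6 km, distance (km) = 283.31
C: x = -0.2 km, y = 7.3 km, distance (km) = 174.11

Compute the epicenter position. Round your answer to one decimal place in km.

x ≈ 21.9 km, y ≈ -165.4 km

Circle about each station: (x − 182.3)² + (y + 129.7)² = 164.32²; (x − 8.7)² + (y − 117.6)² = 283.31²; (x + 0.2)² + (y − 7.3)² = 174.11².
Subtracting the A equation from the B and C equations removes the quadratic terms:
-347.2 x + 494.6 y = -89413.42
-365.0 x + 274.0 y = -53315.28
Solving the 2×2 system: x ≈ 21.9, y ≈ -165.4 km.
Check against A (with the unrounded x, y): √((x − 182.3)²+(y + 129.7)²) = 164.32 ≈ 164.32 km. ✓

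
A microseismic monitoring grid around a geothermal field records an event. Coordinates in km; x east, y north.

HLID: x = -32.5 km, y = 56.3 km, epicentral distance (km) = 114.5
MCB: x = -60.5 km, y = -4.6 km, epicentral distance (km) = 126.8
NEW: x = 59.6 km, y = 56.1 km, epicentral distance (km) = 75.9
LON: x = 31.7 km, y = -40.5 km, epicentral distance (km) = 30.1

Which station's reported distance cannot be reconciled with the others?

MCB

Solve using three stations at a time. Using HLID, NEW, LON (subtract circle equations pairwise → linear system) gives (x, y) ≈ (53.3, -19.5).
Distances from that point to each station vs reported:
  HLID: calculated 114.5 vs reported 114.5 → residual 0.0 km
  MCB: calculated 114.8 vs reported 126.8 → residual 12.0 km
  NEW: calculated 75.9 vs reported 75.9 → residual 0.0 km
  LON: calculated 30.1 vs reported 30.1 → residual 0.0 km
HLID, NEW, LON are mutually consistent (residuals ≈ 0); MCB is off by 12.0 km.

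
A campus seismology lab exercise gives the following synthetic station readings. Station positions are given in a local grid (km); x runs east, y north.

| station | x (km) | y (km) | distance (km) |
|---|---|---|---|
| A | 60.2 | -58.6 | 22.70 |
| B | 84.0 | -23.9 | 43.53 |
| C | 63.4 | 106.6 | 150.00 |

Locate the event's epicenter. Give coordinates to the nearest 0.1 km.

Circle about each station: (x − 60.2)² + (y + 58.6)² = 22.70²; (x − 84.0)² + (y + 23.9)² = 43.53²; (x − 63.4)² + (y − 106.6)² = 150.00².
Subtracting pairs of circle equations eliminates x²+y² and gives linear equations (the radical axes):
47.6 x + 69.4 y = -810.36
6.4 x + 330.4 y = -13659.59
Solving the 2×2 system: x ≈ 44.5, y ≈ -42.2 km.

(44.5, -42.2)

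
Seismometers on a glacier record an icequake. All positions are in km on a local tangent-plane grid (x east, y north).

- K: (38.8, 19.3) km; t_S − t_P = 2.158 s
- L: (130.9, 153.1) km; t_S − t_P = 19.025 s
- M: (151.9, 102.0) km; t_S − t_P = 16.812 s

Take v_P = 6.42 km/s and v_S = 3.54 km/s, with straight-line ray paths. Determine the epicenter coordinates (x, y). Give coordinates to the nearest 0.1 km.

x ≈ 36.7 km, y ≈ 36.2 km

Distance from S−P lag: d = Δt · v_P v_S / (v_P − v_S) = Δt · (6.42·3.54)/(6.42−3.54) ≈ 7.8913·Δt.
So d_K = 17.03, d_L = 150.13, d_M = 132.67 km.
Circle about each station: (x − 38.8)² + (y − 19.3)² = 17.03²; (x − 130.9)² + (y − 153.1)² = 150.13²; (x − 151.9)² + (y − 102.0)² = 132.67².
Subtracting pairs of circle equations eliminates x²+y² and gives linear equations (the radical axes):
184.2 x + 267.6 y = 16447.49
226.2 x + 165.4 y = 14288.37
Solving the 2×2 system: x ≈ 36.7, y ≈ 36.2 km.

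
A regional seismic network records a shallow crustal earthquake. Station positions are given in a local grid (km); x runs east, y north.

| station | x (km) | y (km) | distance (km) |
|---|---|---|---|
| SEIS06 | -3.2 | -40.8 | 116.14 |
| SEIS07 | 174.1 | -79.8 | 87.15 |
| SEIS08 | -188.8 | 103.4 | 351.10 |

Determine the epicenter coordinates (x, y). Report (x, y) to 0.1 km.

Circle about each station: (x + 3.2)² + (y + 40.8)² = 116.14²; (x − 174.1)² + (y + 79.8)² = 87.15²; (x + 188.8)² + (y − 103.4)² = 351.10².
Subtracting the SEIS06 equation from the SEIS07 and SEIS08 equations removes the quadratic terms:
354.6 x − 78.0 y = 40897.35
-371.2 x + 288.4 y = -65120.59
Solving the 2×2 system: x ≈ 91.6, y ≈ -107.9 km.

x ≈ 91.6 km, y ≈ -107.9 km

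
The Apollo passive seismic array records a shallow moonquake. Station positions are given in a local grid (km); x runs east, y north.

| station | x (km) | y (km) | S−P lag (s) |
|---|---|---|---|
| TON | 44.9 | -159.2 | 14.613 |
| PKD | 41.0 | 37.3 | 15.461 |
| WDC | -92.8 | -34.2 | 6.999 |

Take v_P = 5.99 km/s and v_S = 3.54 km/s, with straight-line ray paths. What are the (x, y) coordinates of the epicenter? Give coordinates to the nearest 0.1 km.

Distance from S−P lag: d = Δt · v_P v_S / (v_P − v_S) = Δt · (5.99·3.54)/(5.99−3.54) ≈ 8.6549·Δt.
So d_TON = 126.47, d_PKD = 133.81, d_WDC = 60.58 km.
Circle about each station: (x − 44.9)² + (y + 159.2)² = 126.47²; (x − 41.0)² + (y − 37.3)² = 133.81²; (x + 92.8)² + (y + 34.2)² = 60.58².
Subtracting the TON equation from the PKD and WDC equations removes the quadratic terms:
-7.8 x + 393.0 y = -26198.82
-275.4 x + 250.0 y = -5254.45
Solving the 2×2 system: x ≈ -42.2, y ≈ -67.5 km.

-42.2 km east, -67.5 km north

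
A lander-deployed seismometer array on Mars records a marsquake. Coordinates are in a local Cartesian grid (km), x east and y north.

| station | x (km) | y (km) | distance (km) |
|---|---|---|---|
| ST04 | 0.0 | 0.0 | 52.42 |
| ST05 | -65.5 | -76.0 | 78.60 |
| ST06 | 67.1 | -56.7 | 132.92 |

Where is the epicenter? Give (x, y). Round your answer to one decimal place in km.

Circle about each station: x² + y² = 52.42²; (x + 65.5)² + (y + 76.0)² = 78.60²; (x − 67.1)² + (y + 56.7)² = 132.92².
Subtracting the ST04 equation from the ST05 and ST06 equations removes the quadratic terms:
-131.0 x − 152.0 y = 6636.15
134.2 x − 113.4 y = -7202.57
Solving the 2×2 system: x ≈ -52.4, y ≈ 1.5 km.

-52.4 km east, 1.5 km north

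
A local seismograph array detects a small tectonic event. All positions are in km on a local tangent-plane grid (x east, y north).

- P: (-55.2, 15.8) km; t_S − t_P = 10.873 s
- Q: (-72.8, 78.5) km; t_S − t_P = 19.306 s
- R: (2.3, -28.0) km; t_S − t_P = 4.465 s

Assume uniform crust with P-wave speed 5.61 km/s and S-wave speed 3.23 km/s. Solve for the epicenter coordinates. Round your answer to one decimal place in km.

(-15.6, -56.9)

Distance from S−P lag: d = Δt · v_P v_S / (v_P − v_S) = Δt · (5.61·3.23)/(5.61−3.23) ≈ 7.6136·Δt.
So d_P = 82.78, d_Q = 146.99, d_R = 33.99 km.
Circle about each station: (x + 55.2)² + (y − 15.8)² = 82.78²; (x + 72.8)² + (y − 78.5)² = 146.99²; (x − 2.3)² + (y + 28.0)² = 33.99².
Subtracting the P equation from the Q and R equations removes the quadratic terms:
-35.2 x + 125.4 y = -6588.12
115.0 x − 87.6 y = 3189.82
Solving the 2×2 system: x ≈ -15.6, y ≈ -56.9 km.
Check against P (with the unrounded x, y): √((x + 55.2)²+(y − 15.8)²) = 82.79 ≈ 82.78 km. ✓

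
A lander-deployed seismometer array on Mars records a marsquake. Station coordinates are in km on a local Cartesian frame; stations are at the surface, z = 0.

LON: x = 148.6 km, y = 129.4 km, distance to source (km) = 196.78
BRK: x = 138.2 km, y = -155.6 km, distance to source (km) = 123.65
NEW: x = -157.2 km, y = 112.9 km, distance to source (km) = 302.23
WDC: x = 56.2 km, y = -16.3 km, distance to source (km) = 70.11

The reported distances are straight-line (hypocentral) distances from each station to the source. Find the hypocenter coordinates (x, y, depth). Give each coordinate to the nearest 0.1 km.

Each station gives a sphere (x−x_i)² + (y−y_i)² + z² = d_i² (stations at z=0).
Subtracting the LON sphere from BRK and NEW: z² cancels, leaving linear equations in x and y:
-20.8 x − 570.0 y = 27917.33
-611.6 x − 33.0 y = -53988.67
Solving: x ≈ 91.097, y ≈ -52.302 km (keep extra digits for the depth step; rounded: 91.1, -52.3).
Then from the LON sphere: z² = 196.78² − (x − 148.6)² − (y − 129.4)² with x = 91.097, y = -52.302, so z ≈ 48.991 ≈ 49.0 km.

x ≈ 91.1 km, y ≈ -52.3 km, depth ≈ 49.0 km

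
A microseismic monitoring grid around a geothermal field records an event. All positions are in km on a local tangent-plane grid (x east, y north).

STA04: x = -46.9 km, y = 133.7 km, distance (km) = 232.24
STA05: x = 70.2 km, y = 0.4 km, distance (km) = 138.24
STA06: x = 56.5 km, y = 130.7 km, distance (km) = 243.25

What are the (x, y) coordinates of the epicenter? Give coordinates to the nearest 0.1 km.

Circle about each station: (x + 46.9)² + (y − 133.7)² = 232.24²; (x − 70.2)² + (y − 0.4)² = 138.24²; (x − 56.5)² + (y − 130.7)² = 243.25².
Subtracting pairs of circle equations eliminates x²+y² and gives linear equations (the radical axes):
234.2 x − 266.6 y = 19678.02
206.8 x − 6.0 y = -5035.70
Solving the 2×2 system: x ≈ -27.2, y ≈ -97.7 km.

x ≈ -27.2 km, y ≈ -97.7 km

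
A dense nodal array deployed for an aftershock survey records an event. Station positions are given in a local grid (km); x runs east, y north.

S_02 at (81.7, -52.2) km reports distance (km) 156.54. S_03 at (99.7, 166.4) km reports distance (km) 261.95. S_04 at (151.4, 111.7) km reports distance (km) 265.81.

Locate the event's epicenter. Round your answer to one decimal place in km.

Circle about each station: (x − 81.7)² + (y + 52.2)² = 156.54²; (x − 99.7)² + (y − 166.4)² = 261.95²; (x − 151.4)² + (y − 111.7)² = 265.81².
Subtracting the S_02 equation from the S_03 and S_04 equations removes the quadratic terms:
36.0 x + 437.2 y = -15883.71
139.4 x + 327.8 y = -20151.06
Solving the 2×2 system: x ≈ -73.3, y ≈ -30.3 km.
Check against S_02 (with the unrounded x, y): √((x − 81.7)²+(y + 52.2)²) = 156.56 ≈ 156.54 km. ✓

-73.3 km east, -30.3 km north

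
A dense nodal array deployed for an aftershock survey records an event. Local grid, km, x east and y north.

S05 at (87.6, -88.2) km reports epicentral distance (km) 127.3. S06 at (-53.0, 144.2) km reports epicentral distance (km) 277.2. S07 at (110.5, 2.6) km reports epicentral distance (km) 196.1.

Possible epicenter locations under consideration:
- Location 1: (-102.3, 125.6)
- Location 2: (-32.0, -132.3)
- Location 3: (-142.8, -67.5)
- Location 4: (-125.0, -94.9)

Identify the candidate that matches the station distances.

For each candidate, compare |candidate − station| to the reported distance:
Location 1: residuals S05 158.7, S06 224.5, S07 49.7 → max 224.5 km
Location 2: residuals S05 0.2, S06 0.1, S07 0.1 → max 0.2 km
Location 3: residuals S05 104.0, S06 47.2, S07 66.7 → max 104.0 km
Location 4: residuals S05 85.4, S06 27.5, S07 58.8 → max 85.4 km
Only Location 2 has all residuals ≈ 0.

Location 2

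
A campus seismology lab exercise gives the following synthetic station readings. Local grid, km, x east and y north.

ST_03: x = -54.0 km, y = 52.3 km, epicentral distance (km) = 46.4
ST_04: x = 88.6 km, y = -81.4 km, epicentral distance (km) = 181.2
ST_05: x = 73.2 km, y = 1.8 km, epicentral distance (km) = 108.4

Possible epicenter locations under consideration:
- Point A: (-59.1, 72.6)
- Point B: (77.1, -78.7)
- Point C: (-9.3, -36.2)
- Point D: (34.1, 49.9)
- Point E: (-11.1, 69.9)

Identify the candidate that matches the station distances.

Point E

For each candidate, compare |candidate − station| to the reported distance:
Point A: residuals ST_03 25.5, ST_04 32.2, ST_05 41.7 → max 41.7 km
Point B: residuals ST_03 138.9, ST_04 169.4, ST_05 27.8 → max 169.4 km
Point C: residuals ST_03 52.7, ST_04 73.4, ST_05 17.6 → max 73.4 km
Point D: residuals ST_03 41.7, ST_04 39.0, ST_05 46.4 → max 46.4 km
Point E: residuals ST_03 0.0, ST_04 0.0, ST_05 0.0 → max 0.0 km
Only Point E has all residuals ≈ 0.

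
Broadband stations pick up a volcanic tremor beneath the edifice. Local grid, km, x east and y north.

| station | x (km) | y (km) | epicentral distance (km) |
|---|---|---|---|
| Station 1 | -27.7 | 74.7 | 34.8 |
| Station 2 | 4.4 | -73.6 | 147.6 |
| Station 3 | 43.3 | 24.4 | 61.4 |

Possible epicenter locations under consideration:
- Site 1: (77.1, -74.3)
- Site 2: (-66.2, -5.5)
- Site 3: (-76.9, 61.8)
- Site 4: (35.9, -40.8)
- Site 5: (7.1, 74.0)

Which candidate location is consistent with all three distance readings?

For each candidate, compare |candidate − station| to the reported distance:
Site 1: residuals Station 1 147.4, Station 2 74.9, Station 3 42.9 → max 147.4 km
Site 2: residuals Station 1 54.2, Station 2 49.5, Station 3 52.1 → max 54.2 km
Site 3: residuals Station 1 16.1, Station 2 10.3, Station 3 64.5 → max 64.5 km
Site 4: residuals Station 1 97.1, Station 2 102.1, Station 3 4.2 → max 102.1 km
Site 5: residuals Station 1 0.0, Station 2 0.0, Station 3 0.0 → max 0.0 km
Only Site 5 has all residuals ≈ 0.

Site 5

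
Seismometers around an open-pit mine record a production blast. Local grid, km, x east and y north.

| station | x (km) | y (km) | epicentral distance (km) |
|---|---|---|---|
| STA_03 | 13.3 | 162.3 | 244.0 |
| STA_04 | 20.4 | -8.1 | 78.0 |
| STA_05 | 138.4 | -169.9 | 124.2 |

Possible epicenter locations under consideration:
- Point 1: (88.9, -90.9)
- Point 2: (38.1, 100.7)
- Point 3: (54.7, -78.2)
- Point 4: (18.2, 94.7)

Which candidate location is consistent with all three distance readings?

Point 3

For each candidate, compare |candidate − station| to the reported distance:
Point 1: residuals STA_03 20.2, STA_04 29.5, STA_05 31.0 → max 31.0 km
Point 2: residuals STA_03 177.6, STA_04 32.2, STA_05 164.4 → max 177.6 km
Point 3: residuals STA_03 0.0, STA_04 0.0, STA_05 0.0 → max 0.0 km
Point 4: residuals STA_03 176.2, STA_04 24.8, STA_05 166.4 → max 176.2 km
Only Point 3 has all residuals ≈ 0.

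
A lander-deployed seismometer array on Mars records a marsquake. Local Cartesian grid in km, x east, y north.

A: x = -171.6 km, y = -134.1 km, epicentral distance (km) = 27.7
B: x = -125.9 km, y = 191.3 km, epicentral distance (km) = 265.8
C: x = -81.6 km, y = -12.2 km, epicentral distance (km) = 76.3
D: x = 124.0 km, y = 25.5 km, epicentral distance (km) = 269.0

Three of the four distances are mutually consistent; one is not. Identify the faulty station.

Solve using three stations at a time. Using B, C, D (subtract circle equations pairwise → linear system) gives (x, y) ≈ (-125.7, -74.5).
Distances from that point to each station vs reported:
  A: calculated 75.2 vs reported 27.7 → residual 47.5 km
  B: calculated 265.8 vs reported 265.8 → residual 0.0 km
  C: calculated 76.4 vs reported 76.3 → residual 0.1 km
  D: calculated 269.0 vs reported 269.0 → residual 0.0 km
B, C, D are mutually consistent (residuals ≈ 0); A is off by 47.5 km.

A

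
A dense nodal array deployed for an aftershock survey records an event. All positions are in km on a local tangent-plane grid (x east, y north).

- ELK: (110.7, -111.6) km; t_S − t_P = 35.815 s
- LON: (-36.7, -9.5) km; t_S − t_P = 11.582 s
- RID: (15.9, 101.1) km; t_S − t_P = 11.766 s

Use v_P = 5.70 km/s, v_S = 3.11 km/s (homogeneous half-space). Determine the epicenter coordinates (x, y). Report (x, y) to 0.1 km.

Distance from S−P lag: d = Δt · v_P v_S / (v_P − v_S) = Δt · (5.70·3.11)/(5.70−3.11) ≈ 6.8444·Δt.
So d_ELK = 245.13, d_LON = 79.27, d_RID = 80.53 km.
Circle about each station: (x − 110.7)² + (y + 111.6)² = 245.13²; (x + 36.7)² + (y + 9.5)² = 79.27²; (x − 15.9)² + (y − 101.1)² = 80.53².
Subtracting pairs of circle equations eliminates x²+y² and gives linear equations (the radical axes):
-294.8 x + 204.2 y = 30533.07
-189.6 x + 425.4 y = 39368.61
Solving the 2×2 system: x ≈ -57.1, y ≈ 67.1 km.
Check against ELK (with the unrounded x, y): √((x − 110.7)²+(y + 111.6)²) = 245.13 ≈ 245.13 km. ✓

(-57.1, 67.1)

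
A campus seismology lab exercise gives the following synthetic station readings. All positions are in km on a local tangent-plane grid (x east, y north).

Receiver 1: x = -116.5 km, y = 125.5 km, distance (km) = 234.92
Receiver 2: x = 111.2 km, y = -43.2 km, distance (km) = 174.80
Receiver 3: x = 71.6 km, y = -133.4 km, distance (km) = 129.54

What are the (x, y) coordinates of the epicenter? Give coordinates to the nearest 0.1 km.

x ≈ -53.8 km, y ≈ -100.9 km

Circle about each station: (x + 116.5)² + (y − 125.5)² = 234.92²; (x − 111.2)² + (y + 43.2)² = 174.80²; (x − 71.6)² + (y + 133.4)² = 129.54².
Subtracting the Receiver 1 equation from the Receiver 2 and Receiver 3 equations removes the quadratic terms:
455.4 x − 337.4 y = 9541.55
376.2 x − 517.8 y = 32006.41
Solving the 2×2 system: x ≈ -53.8, y ≈ -100.9 km.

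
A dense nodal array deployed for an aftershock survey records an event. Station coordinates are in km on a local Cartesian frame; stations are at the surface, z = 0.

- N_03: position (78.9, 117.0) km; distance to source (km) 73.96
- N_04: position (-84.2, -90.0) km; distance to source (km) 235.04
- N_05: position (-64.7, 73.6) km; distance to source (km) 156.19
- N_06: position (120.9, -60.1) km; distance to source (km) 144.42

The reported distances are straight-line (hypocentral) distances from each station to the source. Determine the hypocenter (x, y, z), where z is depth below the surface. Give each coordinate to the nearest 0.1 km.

x ≈ 81.4 km, y ≈ 67.5 km, depth ≈ 54.9 km

Each station gives a sphere (x−x_i)² + (y−y_i)² + z² = d_i² (stations at z=0).
Subtracting the N_03 sphere from N_04 and N_05: z² cancels, leaving linear equations in x and y:
-326.2 x − 414.0 y = -54498.29
-287.2 x − 86.8 y = -29236.39
Solving: x ≈ 81.396, y ≈ 67.504 km (keep extra digits for the depth step; rounded: 81.4, 67.5).
Then from the N_03 sphere: z² = 73.96² − (x − 78.9)² − (y − 117.0)² with x = 81.396, y = 67.504, so z ≈ 54.900 ≈ 54.9 km.
Check against N_06 (with the unrounded solution): distance 144.42 ≈ 144.42 km. ✓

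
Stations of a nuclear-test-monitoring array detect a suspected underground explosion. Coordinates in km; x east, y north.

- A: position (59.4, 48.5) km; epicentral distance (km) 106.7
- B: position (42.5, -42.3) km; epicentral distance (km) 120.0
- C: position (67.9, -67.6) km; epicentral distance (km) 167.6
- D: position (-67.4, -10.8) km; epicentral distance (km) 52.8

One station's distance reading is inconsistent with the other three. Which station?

Solve using three stations at a time. Using A, B, D (subtract circle equations pairwise → linear system) gives (x, y) ≈ (-46.8, 37.9).
Distances from that point to each station vs reported:
  A: calculated 106.7 vs reported 106.7 → residual 0.0 km
  B: calculated 120.0 vs reported 120.0 → residual 0.0 km
  C: calculated 155.8 vs reported 167.6 → residual 11.8 km
  D: calculated 52.9 vs reported 52.8 → residual 0.1 km
A, B, D are mutually consistent (residuals ≈ 0); C is off by 11.8 km.

C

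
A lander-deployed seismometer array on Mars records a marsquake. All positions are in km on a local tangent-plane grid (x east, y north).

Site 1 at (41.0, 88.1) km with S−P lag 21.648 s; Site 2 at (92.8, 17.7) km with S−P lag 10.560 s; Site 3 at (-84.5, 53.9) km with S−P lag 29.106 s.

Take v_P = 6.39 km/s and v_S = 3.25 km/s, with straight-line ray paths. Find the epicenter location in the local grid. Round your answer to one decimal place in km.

Distance from S−P lag: d = Δt · v_P v_S / (v_P − v_S) = Δt · (6.39·3.25)/(6.39−3.25) ≈ 6.6139·Δt.
So d_Site 1 = 143.18, d_Site 2 = 69.84, d_Site 3 = 192.50 km.
Circle about each station: (x − 41.0)² + (y − 88.1)² = 143.18²; (x − 92.8)² + (y − 17.7)² = 69.84²; (x + 84.5)² + (y − 53.9)² = 192.50².
Subtracting the Site 1 equation from the Site 2 and Site 3 equations removes the quadratic terms:
103.6 x − 140.8 y = 15105.41
-251.0 x − 68.4 y = -15952.89
Solving the 2×2 system: x ≈ 77.3, y ≈ -50.4 km.
Check against Site 1 (with the unrounded x, y): √((x − 41.0)²+(y − 88.1)²) = 143.19 ≈ 143.18 km. ✓

77.3 km east, -50.4 km north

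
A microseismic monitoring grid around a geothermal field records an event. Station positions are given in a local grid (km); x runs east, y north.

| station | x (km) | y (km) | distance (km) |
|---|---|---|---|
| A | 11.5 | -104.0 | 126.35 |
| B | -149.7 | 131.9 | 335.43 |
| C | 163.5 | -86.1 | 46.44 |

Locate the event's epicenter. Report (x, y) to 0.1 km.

Circle about each station: (x − 11.5)² + (y + 104.0)² = 126.35²; (x + 149.7)² + (y − 131.9)² = 335.43²; (x − 163.5)² + (y + 86.1)² = 46.44².
Subtracting pairs of circle equations eliminates x²+y² and gives linear equations (the radical axes):
-322.4 x + 471.8 y = -67689.51
304.0 x + 35.8 y = 37004.86
Solving the 2×2 system: x ≈ 128.3, y ≈ -55.8 km.
Check against A (with the unrounded x, y): √((x − 11.5)²+(y + 104.0)²) = 126.35 ≈ 126.35 km. ✓

128.3 km east, -55.8 km north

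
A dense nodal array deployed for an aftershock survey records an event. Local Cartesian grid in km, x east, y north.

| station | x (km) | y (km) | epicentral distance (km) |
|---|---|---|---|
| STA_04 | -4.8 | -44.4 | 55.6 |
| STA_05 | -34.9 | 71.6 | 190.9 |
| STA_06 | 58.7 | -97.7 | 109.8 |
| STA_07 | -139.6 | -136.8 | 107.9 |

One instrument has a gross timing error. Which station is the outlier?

Solve using three stations at a time. Using STA_04, STA_06, STA_07 (subtract circle equations pairwise → linear system) gives (x, y) ≈ (-49.3, -77.8).
Distances from that point to each station vs reported:
  STA_04: calculated 55.6 vs reported 55.6 → residual 0.0 km
  STA_05: calculated 150.1 vs reported 190.9 → residual 40.8 km
  STA_06: calculated 109.8 vs reported 109.8 → residual 0.0 km
  STA_07: calculated 107.9 vs reported 107.9 → residual 0.0 km
STA_04, STA_06, STA_07 are mutually consistent (residuals ≈ 0); STA_05 is off by 40.8 km.

STA_05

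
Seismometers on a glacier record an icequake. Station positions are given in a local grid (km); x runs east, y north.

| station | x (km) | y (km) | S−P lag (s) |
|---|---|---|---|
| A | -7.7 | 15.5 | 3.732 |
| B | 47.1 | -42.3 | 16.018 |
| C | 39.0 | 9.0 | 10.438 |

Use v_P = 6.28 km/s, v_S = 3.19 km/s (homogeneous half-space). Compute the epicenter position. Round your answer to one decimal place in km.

Distance from S−P lag: d = Δt · v_P v_S / (v_P − v_S) = Δt · (6.28·3.19)/(6.28−3.19) ≈ 6.4832·Δt.
So d_A = 24.20, d_B = 103.85, d_C = 67.67 km.
Circle about each station: (x + 7.7)² + (y − 15.5)² = 24.20²; (x − 47.1)² + (y + 42.3)² = 103.85²; (x − 39.0)² + (y − 9.0)² = 67.67².
Subtracting the A equation from the B and C equations removes the quadratic terms:
109.6 x − 115.6 y = -6491.02
93.4 x − 13.0 y = -2691.13
Solving the 2×2 system: x ≈ -24.2, y ≈ 33.2 km.
Check against A (with the unrounded x, y): √((x + 7.7)²+(y − 15.5)²) = 24.20 ≈ 24.20 km. ✓

(-24.2, 33.2)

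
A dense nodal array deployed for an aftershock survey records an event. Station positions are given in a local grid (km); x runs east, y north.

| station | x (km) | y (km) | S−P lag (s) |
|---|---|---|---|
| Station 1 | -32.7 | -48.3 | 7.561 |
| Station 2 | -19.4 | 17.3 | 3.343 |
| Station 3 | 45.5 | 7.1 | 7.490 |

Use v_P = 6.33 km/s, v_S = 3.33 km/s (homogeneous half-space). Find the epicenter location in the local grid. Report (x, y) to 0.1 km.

Distance from S−P lag: d = Δt · v_P v_S / (v_P − v_S) = Δt · (6.33·3.33)/(6.33−3.33) ≈ 7.0263·Δt.
So d_Station 1 = 53.13, d_Station 2 = 23.49, d_Station 3 = 52.63 km.
Circle about each station: (x + 32.7)² + (y + 48.3)² = 53.13²; (x + 19.4)² + (y − 17.3)² = 23.49²; (x − 45.5)² + (y − 7.1)² = 52.63².
Subtracting pairs of circle equations eliminates x²+y² and gives linear equations (the radical axes):
26.6 x + 131.2 y = -455.51
156.4 x + 110.8 y = -1228.64
Solving the 2×2 system: x ≈ -6.3, y ≈ -2.2 km.

(-6.3, -2.2)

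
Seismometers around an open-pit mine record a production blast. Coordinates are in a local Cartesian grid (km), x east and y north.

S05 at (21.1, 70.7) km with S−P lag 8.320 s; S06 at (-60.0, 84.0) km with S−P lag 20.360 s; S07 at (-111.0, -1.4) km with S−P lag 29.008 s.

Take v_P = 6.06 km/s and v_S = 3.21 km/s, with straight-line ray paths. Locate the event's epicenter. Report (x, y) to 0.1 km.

77.0 km east, 60.7 km north

Distance from S−P lag: d = Δt · v_P v_S / (v_P − v_S) = Δt · (6.06·3.21)/(6.06−3.21) ≈ 6.8255·Δt.
So d_S05 = 56.79, d_S06 = 138.97, d_S07 = 197.99 km.
Circle about each station: (x − 21.1)² + (y − 70.7)² = 56.79²; (x + 60.0)² + (y − 84.0)² = 138.97²; (x + 111.0)² + (y + 1.4)² = 197.99².
Subtracting the S05 equation from the S06 and S07 equations removes the quadratic terms:
-162.2 x + 26.6 y = -10875.26
-264.2 x − 144.2 y = -29095.68
Solving the 2×2 system: x ≈ 77.0, y ≈ 60.7 km.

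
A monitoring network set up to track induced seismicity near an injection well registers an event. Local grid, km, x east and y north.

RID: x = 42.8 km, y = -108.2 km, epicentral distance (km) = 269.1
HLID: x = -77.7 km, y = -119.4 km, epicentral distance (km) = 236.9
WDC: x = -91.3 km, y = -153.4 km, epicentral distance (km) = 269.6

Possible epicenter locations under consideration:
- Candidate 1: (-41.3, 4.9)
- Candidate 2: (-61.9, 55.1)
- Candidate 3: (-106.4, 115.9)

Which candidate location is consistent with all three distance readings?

Candidate 3

For each candidate, compare |candidate − station| to the reported distance:
Candidate 1: residuals RID 128.2, HLID 107.4, WDC 103.6 → max 128.2 km
Candidate 2: residuals RID 75.1, HLID 61.7, WDC 59.0 → max 75.1 km
Candidate 3: residuals RID 0.1, HLID 0.1, WDC 0.1 → max 0.1 km
Only Candidate 3 has all residuals ≈ 0.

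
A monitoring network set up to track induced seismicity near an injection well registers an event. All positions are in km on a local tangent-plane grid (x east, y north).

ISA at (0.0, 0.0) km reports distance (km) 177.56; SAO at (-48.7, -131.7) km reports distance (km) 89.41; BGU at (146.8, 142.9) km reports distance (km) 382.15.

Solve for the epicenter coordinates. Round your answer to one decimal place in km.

x ≈ -136.3 km, y ≈ -113.8 km

Circle about each station: x² + y² = 177.56²; (x + 48.7)² + (y + 131.7)² = 89.41²; (x − 146.8)² + (y − 142.9)² = 382.15².
Subtracting pairs of circle equations eliminates x²+y² and gives linear equations (the radical axes):
-97.4 x − 263.4 y = 43249.99
293.6 x + 285.8 y = -72540.42
Solving the 2×2 system: x ≈ -136.3, y ≈ -113.8 km.
Check against ISA (with the unrounded x, y): √(x²+y²) = 177.56 ≈ 177.56 km. ✓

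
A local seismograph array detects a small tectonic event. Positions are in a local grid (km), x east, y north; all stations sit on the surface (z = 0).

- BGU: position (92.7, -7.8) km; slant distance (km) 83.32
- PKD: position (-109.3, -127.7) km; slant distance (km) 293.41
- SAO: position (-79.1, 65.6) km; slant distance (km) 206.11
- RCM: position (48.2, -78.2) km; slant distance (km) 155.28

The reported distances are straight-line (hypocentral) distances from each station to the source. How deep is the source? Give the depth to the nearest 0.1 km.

Each station gives a sphere (x−x_i)² + (y−y_i)² + z² = d_i² (stations at z=0).
Subtracting the BGU sphere from PKD and SAO: z² cancels, leaving linear equations in x and y:
-404.0 x − 239.8 y = -59547.56
-343.6 x + 146.8 y = -33633.07
Solving: x ≈ 118.606, y ≈ 48.501 km (keep extra digits for the depth step; rounded: 118.6, 48.5).
Then from the BGU sphere: z² = 83.32² − (x − 92.7)² − (y + 7.8)² with x = 118.606, y = 48.501, so z ≈ 55.689 ≈ 55.7 km.
Check against RCM (with the unrounded solution): distance 155.28 ≈ 155.28 km. ✓

depth ≈ 55.7 km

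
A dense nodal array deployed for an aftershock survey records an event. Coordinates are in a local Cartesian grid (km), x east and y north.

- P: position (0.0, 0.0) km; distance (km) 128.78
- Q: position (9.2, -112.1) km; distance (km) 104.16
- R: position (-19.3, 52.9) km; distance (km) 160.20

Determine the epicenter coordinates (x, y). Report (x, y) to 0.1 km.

(-92.5, -89.6)

Circle about each station: x² + y² = 128.78²; (x − 9.2)² + (y + 112.1)² = 104.16²; (x + 19.3)² + (y − 52.9)² = 160.20².
Subtracting the P equation from the Q and R equations removes the quadratic terms:
18.4 x − 224.2 y = 18386.03
-38.6 x + 105.8 y = -5908.85
Solving the 2×2 system: x ≈ -92.5, y ≈ -89.6 km.
Check against P (with the unrounded x, y): √(x²+y²) = 128.78 ≈ 128.78 km. ✓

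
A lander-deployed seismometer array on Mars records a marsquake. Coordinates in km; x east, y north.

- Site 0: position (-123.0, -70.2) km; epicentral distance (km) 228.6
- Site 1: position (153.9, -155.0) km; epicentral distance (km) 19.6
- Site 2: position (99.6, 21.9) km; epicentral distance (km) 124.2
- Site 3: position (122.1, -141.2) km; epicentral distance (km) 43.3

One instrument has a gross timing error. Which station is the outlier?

Site 1

Solve using three stations at a time. Using Site 0, Site 2, Site 3 (subtract circle equations pairwise → linear system) gives (x, y) ≈ (103.3, -102.2).
Distances from that point to each station vs reported:
  Site 0: calculated 228.6 vs reported 228.6 → residual 0.0 km
  Site 1: calculated 73.1 vs reported 19.6 → residual 53.5 km
  Site 2: calculated 124.2 vs reported 124.2 → residual 0.0 km
  Site 3: calculated 43.3 vs reported 43.3 → residual 0.0 km
Site 0, Site 2, Site 3 are mutually consistent (residuals ≈ 0); Site 1 is off by 53.5 km.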